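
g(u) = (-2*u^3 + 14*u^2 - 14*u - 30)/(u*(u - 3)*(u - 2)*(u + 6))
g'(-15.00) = 0.03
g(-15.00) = 0.24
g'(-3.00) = 0.30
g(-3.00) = -0.71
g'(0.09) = 102.63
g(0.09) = -10.22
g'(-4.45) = 0.97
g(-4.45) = -1.47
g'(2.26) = -16.45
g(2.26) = 3.68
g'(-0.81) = 1.21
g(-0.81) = 0.19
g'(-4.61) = 1.20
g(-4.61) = -1.64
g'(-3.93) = 0.56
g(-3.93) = -1.08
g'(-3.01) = 0.30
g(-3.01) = -0.71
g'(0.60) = 1.79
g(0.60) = -2.54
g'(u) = (-6*u^2 + 28*u - 14)/(u*(u - 3)*(u - 2)*(u + 6)) - (-2*u^3 + 14*u^2 - 14*u - 30)/(u*(u - 3)*(u - 2)*(u + 6)^2) - (-2*u^3 + 14*u^2 - 14*u - 30)/(u*(u - 3)*(u - 2)^2*(u + 6)) - (-2*u^3 + 14*u^2 - 14*u - 30)/(u*(u - 3)^2*(u - 2)*(u + 6)) - (-2*u^3 + 14*u^2 - 14*u - 30)/(u^2*(u - 3)*(u - 2)*(u + 6)) = 2*(u^4 - 8*u^3 - 19*u^2 - 40*u + 60)/(u^2*(u^4 + 8*u^3 - 8*u^2 - 96*u + 144))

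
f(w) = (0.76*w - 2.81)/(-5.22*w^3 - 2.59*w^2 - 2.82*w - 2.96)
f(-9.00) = -0.00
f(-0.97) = -1.69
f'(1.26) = -0.18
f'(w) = (0.76*w - 2.81)*(15.66*w^2 + 5.18*w + 2.82)/(-5.22*w^3 - 2.59*w^2 - 2.82*w - 2.96)^2 + 0.76/(-5.22*w^3 - 2.59*w^2 - 2.82*w - 2.96) = (7.9344*w^3 - 42.0362*w^2 - 14.5558*w - 10.1738)/(27.2484*w^6 + 27.0396*w^5 + 36.1489*w^4 + 45.51*w^3 + 23.2852*w^2 + 16.6944*w + 8.7616)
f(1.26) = 0.09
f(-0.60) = 3.04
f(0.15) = 0.78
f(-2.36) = -0.08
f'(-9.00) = -0.00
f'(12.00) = 0.00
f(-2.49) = -0.07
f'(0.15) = -1.11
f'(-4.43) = -0.01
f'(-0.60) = -15.89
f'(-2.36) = -0.09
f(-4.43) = -0.01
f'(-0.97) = -9.69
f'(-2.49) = -0.08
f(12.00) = -0.00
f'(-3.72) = -0.02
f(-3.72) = -0.02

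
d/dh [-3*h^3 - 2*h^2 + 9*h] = -9*h^2 - 4*h + 9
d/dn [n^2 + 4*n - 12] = 2*n + 4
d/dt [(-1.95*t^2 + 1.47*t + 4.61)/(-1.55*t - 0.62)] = (3.0225*t^2 + 2.418*t + 6.2341)/(2.4025*t^2 + 1.922*t + 0.3844)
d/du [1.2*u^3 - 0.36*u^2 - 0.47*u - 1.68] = 3.6*u^2 - 0.72*u - 0.47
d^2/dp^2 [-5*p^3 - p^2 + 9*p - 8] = -30*p - 2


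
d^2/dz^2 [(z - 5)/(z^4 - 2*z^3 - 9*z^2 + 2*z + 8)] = 2*(4*(z - 5)*(2*z^3 - 3*z^2 - 9*z + 1)^2 + (-4*z^3 + 6*z^2 + 18*z + 3*(z - 5)*(-2*z^2 + 2*z + 3) - 2)*(z^4 - 2*z^3 - 9*z^2 + 2*z + 8))/(z^4 - 2*z^3 - 9*z^2 + 2*z + 8)^3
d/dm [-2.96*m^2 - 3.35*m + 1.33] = -5.92*m - 3.35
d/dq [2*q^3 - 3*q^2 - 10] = 6*q*(q - 1)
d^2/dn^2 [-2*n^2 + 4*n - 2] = -4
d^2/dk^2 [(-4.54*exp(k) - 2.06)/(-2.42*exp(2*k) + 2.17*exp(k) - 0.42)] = (26.588056*exp(4*k) + 72.098092*exp(3*k) - 60.140388*exp(2*k) + 5.462954*exp(k) + 2.67834)*exp(k)/(14.172488*exp(6*k) - 38.125164*exp(5*k) + 41.565678*exp(4*k) - 23.451841*exp(3*k) + 7.213878*exp(2*k) - 1.148364*exp(k) + 0.074088)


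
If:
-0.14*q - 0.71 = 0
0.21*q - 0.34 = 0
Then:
No Solution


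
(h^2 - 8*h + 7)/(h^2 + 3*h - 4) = (h - 7)/(h + 4)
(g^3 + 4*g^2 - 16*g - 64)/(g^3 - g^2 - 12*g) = (g^2 + 8*g + 16)/(g*(g + 3))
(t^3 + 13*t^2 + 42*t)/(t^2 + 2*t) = (t^2 + 13*t + 42)/(t + 2)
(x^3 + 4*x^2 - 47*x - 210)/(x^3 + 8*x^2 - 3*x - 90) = (x - 7)/(x - 3)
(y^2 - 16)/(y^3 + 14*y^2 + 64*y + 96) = (y - 4)/(y^2 + 10*y + 24)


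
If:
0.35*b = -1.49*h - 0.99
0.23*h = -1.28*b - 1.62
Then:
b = -1.20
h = -0.38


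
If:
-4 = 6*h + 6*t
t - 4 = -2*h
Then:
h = 14/3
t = -16/3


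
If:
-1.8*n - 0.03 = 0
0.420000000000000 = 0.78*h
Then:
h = 0.54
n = -0.02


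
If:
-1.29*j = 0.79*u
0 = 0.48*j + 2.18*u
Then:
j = 0.00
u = 0.00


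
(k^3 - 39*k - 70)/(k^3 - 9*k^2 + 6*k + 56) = (k + 5)/(k - 4)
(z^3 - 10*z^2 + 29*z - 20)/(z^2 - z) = z - 9 + 20/z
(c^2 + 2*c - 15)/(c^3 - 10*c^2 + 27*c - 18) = (c + 5)/(c^2 - 7*c + 6)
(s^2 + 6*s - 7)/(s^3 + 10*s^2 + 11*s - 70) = (s - 1)/(s^2 + 3*s - 10)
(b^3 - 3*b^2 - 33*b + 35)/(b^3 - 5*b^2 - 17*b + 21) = (b + 5)/(b + 3)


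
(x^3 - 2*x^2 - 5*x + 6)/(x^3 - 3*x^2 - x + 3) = (x + 2)/(x + 1)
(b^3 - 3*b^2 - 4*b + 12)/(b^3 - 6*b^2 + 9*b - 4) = (b^3 - 3*b^2 - 4*b + 12)/(b^3 - 6*b^2 + 9*b - 4)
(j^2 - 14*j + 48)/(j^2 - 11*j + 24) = (j - 6)/(j - 3)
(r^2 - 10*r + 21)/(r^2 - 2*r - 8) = (-r^2 + 10*r - 21)/(-r^2 + 2*r + 8)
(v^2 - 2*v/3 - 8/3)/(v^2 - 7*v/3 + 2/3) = (3*v + 4)/(3*v - 1)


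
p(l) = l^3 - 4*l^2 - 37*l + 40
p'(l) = 3*l^2 - 8*l - 37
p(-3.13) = 85.96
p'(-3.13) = 17.43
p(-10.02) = -996.87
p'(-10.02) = 344.36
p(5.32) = -119.48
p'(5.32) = 5.35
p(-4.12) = 54.61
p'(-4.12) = 46.88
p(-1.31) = 79.36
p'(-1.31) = -21.37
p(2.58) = -64.91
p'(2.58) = -37.67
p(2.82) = -73.72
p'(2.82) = -35.70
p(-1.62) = 85.19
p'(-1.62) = -16.17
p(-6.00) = -98.00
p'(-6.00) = 119.00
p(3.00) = -80.00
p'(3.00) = -34.00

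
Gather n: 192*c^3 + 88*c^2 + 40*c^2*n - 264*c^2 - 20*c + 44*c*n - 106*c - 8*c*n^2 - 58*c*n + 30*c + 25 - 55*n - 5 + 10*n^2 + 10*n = 192*c^3 - 176*c^2 - 96*c + n^2*(10 - 8*c) + n*(40*c^2 - 14*c - 45) + 20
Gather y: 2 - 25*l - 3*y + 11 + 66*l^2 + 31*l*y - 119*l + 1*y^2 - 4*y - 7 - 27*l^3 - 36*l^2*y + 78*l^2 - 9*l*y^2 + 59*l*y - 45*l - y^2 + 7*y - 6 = -27*l^3 + 144*l^2 - 9*l*y^2 - 189*l + y*(-36*l^2 + 90*l)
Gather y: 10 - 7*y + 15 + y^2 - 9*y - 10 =y^2 - 16*y + 15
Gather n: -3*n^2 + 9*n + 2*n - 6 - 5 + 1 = -3*n^2 + 11*n - 10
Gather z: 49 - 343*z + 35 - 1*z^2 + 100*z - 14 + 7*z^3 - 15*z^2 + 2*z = 7*z^3 - 16*z^2 - 241*z + 70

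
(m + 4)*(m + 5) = m^2 + 9*m + 20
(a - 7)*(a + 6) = a^2 - a - 42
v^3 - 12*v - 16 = (v - 4)*(v + 2)^2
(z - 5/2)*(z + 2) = z^2 - z/2 - 5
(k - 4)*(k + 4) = k^2 - 16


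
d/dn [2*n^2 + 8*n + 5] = 4*n + 8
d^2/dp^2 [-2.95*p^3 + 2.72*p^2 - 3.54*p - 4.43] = 5.44 - 17.7*p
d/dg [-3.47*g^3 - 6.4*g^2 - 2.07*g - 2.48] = -10.41*g^2 - 12.8*g - 2.07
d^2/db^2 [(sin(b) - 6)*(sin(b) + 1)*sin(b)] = -9*sin(b)^3 + 20*sin(b)^2 + 12*sin(b) - 10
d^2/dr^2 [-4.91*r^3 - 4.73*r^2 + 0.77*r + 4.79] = -29.46*r - 9.46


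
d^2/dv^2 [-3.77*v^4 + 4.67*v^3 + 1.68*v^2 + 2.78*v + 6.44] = -45.24*v^2 + 28.02*v + 3.36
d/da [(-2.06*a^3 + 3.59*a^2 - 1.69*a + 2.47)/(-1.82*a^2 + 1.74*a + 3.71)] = (3.7492*a^4 - 7.1688*a^3 - 19.757*a^2 + 35.6286*a - 10.5677)/(3.3124*a^4 - 6.3336*a^3 - 10.4768*a^2 + 12.9108*a + 13.7641)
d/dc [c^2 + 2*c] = 2*c + 2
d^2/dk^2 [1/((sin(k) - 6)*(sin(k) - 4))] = 2*(-2*sin(k)^4 + 15*sin(k)^3 + sin(k)^2 - 150*sin(k) + 76)/((sin(k) - 6)^3*(sin(k) - 4)^3)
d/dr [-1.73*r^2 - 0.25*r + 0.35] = -3.46*r - 0.25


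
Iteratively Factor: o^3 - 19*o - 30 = (o + 3)*(o^2 - 3*o - 10) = (o - 5)*(o + 3)*(o + 2)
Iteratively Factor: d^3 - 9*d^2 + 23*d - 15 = (d - 5)*(d^2 - 4*d + 3) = (d - 5)*(d - 1)*(d - 3)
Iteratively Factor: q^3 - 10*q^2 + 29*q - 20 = (q - 4)*(q^2 - 6*q + 5) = (q - 4)*(q - 1)*(q - 5)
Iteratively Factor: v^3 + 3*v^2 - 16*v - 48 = (v + 3)*(v^2 - 16) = (v + 3)*(v + 4)*(v - 4)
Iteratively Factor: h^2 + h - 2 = (h - 1)*(h + 2)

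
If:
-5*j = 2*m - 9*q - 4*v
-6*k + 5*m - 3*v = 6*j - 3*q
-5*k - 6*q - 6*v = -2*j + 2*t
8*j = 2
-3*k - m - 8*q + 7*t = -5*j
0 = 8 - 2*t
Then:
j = 1/4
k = 5502/1787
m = -10905/7148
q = 19245/7148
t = 4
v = -11630/1787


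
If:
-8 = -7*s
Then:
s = 8/7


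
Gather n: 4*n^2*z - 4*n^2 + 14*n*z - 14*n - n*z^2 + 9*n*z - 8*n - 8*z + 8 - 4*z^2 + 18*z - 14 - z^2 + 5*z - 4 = n^2*(4*z - 4) + n*(-z^2 + 23*z - 22) - 5*z^2 + 15*z - 10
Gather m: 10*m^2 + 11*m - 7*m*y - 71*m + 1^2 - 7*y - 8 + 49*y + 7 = 10*m^2 + m*(-7*y - 60) + 42*y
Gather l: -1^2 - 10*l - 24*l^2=-24*l^2 - 10*l - 1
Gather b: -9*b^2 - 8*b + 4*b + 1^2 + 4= -9*b^2 - 4*b + 5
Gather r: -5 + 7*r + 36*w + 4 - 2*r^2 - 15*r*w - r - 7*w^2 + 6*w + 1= -2*r^2 + r*(6 - 15*w) - 7*w^2 + 42*w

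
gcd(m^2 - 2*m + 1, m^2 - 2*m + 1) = m^2 - 2*m + 1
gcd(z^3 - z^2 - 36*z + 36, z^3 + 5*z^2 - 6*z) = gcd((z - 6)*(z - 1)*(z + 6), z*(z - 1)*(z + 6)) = z^2 + 5*z - 6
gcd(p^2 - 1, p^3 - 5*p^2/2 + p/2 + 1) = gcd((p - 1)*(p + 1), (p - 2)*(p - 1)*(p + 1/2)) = p - 1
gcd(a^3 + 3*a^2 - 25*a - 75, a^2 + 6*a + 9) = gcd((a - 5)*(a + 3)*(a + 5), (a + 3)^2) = a + 3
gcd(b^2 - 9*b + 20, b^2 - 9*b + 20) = b^2 - 9*b + 20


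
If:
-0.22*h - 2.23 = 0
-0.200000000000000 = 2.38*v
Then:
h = -10.14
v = -0.08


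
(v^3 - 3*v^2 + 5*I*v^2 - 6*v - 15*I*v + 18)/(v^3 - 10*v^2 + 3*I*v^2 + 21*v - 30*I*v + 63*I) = (v + 2*I)/(v - 7)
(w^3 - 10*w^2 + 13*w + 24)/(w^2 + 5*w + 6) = (w^3 - 10*w^2 + 13*w + 24)/(w^2 + 5*w + 6)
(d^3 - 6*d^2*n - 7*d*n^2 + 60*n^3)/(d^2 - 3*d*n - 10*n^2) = (d^2 - d*n - 12*n^2)/(d + 2*n)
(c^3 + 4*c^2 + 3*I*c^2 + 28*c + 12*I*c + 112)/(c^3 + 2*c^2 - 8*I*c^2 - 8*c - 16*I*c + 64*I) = (c^2 + 3*I*c + 28)/(c^2 + c*(-2 - 8*I) + 16*I)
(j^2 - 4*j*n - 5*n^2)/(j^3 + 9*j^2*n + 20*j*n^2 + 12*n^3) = (j - 5*n)/(j^2 + 8*j*n + 12*n^2)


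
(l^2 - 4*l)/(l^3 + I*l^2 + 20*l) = (l - 4)/(l^2 + I*l + 20)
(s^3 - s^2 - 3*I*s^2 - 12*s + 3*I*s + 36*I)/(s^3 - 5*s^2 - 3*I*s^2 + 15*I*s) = (s^2 - s - 12)/(s*(s - 5))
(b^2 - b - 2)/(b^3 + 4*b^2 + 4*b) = (b^2 - b - 2)/(b*(b^2 + 4*b + 4))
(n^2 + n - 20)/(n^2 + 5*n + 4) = (n^2 + n - 20)/(n^2 + 5*n + 4)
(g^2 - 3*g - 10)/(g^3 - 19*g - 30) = 1/(g + 3)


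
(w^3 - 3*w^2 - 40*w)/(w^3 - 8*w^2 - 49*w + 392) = w*(w + 5)/(w^2 - 49)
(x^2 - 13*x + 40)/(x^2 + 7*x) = (x^2 - 13*x + 40)/(x*(x + 7))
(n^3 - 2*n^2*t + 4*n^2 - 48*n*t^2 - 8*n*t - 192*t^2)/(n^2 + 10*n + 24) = (n^2 - 2*n*t - 48*t^2)/(n + 6)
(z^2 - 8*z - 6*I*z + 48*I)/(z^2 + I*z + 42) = (z - 8)/(z + 7*I)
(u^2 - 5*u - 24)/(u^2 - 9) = (u - 8)/(u - 3)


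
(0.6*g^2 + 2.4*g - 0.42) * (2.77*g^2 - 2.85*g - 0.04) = 1.662*g^4 + 4.938*g^3 - 8.0274*g^2 + 1.101*g + 0.0168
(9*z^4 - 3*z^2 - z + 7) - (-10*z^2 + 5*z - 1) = 9*z^4 + 7*z^2 - 6*z + 8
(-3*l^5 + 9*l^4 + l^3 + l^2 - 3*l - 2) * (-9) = 27*l^5 - 81*l^4 - 9*l^3 - 9*l^2 + 27*l + 18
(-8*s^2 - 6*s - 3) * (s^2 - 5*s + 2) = -8*s^4 + 34*s^3 + 11*s^2 + 3*s - 6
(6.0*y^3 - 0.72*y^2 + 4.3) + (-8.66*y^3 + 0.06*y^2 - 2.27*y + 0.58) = -2.66*y^3 - 0.66*y^2 - 2.27*y + 4.88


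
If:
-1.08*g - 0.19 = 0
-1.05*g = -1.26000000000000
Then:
No Solution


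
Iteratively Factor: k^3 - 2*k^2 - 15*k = (k + 3)*(k^2 - 5*k) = (k - 5)*(k + 3)*(k)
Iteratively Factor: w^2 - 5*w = (w)*(w - 5)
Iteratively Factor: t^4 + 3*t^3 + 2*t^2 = (t)*(t^3 + 3*t^2 + 2*t) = t^2*(t^2 + 3*t + 2) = t^2*(t + 2)*(t + 1)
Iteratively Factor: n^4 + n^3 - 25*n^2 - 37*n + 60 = (n + 4)*(n^3 - 3*n^2 - 13*n + 15) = (n + 3)*(n + 4)*(n^2 - 6*n + 5) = (n - 5)*(n + 3)*(n + 4)*(n - 1)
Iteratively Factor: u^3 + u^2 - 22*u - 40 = (u + 2)*(u^2 - u - 20) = (u + 2)*(u + 4)*(u - 5)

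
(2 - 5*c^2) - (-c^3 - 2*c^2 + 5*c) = c^3 - 3*c^2 - 5*c + 2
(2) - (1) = 1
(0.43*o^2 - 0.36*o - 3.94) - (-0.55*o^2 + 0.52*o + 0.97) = 0.98*o^2 - 0.88*o - 4.91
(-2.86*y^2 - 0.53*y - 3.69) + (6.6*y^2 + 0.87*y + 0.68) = 3.74*y^2 + 0.34*y - 3.01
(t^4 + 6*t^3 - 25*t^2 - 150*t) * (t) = t^5 + 6*t^4 - 25*t^3 - 150*t^2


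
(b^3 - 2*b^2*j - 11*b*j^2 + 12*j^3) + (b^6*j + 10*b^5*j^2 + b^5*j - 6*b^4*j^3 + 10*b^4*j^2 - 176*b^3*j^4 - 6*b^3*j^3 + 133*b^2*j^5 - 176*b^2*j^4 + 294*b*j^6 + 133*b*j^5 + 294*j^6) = b^6*j + 10*b^5*j^2 + b^5*j - 6*b^4*j^3 + 10*b^4*j^2 - 176*b^3*j^4 - 6*b^3*j^3 + b^3 + 133*b^2*j^5 - 176*b^2*j^4 - 2*b^2*j + 294*b*j^6 + 133*b*j^5 - 11*b*j^2 + 294*j^6 + 12*j^3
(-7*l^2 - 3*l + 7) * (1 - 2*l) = 14*l^3 - l^2 - 17*l + 7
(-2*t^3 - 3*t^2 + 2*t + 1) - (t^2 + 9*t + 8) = -2*t^3 - 4*t^2 - 7*t - 7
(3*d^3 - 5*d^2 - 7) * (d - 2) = 3*d^4 - 11*d^3 + 10*d^2 - 7*d + 14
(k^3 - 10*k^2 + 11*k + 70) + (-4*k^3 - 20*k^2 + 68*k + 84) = -3*k^3 - 30*k^2 + 79*k + 154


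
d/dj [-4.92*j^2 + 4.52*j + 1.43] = 4.52 - 9.84*j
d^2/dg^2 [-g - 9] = 0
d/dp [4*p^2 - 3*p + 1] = 8*p - 3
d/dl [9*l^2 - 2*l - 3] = 18*l - 2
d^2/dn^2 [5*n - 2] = 0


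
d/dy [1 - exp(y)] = -exp(y)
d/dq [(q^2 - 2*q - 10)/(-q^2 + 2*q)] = 20*(1 - q)/(q^2*(q^2 - 4*q + 4))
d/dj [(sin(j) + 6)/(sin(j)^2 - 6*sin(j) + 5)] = (-12*sin(j) + cos(j)^2 + 40)*cos(j)/(sin(j)^2 - 6*sin(j) + 5)^2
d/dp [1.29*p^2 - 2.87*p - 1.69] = 2.58*p - 2.87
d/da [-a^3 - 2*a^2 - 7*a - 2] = -3*a^2 - 4*a - 7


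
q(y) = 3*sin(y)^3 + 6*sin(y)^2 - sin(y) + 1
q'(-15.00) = 3.80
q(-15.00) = 3.36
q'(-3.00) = 2.49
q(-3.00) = 1.25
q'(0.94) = 8.59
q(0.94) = 5.69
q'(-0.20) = -2.97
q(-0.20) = 1.41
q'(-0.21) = -3.04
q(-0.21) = 1.44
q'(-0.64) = -3.98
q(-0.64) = 3.10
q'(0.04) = -0.51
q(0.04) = 0.97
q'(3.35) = 3.03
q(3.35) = 1.44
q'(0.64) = 7.52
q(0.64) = 3.18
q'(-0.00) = -1.00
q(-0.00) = 1.00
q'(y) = 9*sin(y)^2*cos(y) + 12*sin(y)*cos(y) - cos(y)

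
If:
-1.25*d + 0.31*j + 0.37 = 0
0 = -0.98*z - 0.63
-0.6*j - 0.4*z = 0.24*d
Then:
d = 0.37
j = 0.28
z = -0.64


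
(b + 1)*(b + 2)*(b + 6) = b^3 + 9*b^2 + 20*b + 12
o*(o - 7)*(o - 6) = o^3 - 13*o^2 + 42*o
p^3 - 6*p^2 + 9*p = p*(p - 3)^2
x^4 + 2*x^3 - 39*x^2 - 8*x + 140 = (x - 5)*(x - 2)*(x + 2)*(x + 7)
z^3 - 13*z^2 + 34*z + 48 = (z - 8)*(z - 6)*(z + 1)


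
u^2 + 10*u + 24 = (u + 4)*(u + 6)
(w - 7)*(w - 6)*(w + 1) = w^3 - 12*w^2 + 29*w + 42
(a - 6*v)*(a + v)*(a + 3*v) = a^3 - 2*a^2*v - 21*a*v^2 - 18*v^3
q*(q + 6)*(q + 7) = q^3 + 13*q^2 + 42*q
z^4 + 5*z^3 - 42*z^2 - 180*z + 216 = (z - 6)*(z - 1)*(z + 6)^2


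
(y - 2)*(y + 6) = y^2 + 4*y - 12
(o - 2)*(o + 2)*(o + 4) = o^3 + 4*o^2 - 4*o - 16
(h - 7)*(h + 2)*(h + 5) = h^3 - 39*h - 70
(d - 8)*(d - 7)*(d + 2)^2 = d^4 - 11*d^3 + 164*d + 224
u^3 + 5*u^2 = u^2*(u + 5)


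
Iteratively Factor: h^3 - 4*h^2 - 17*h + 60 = (h - 5)*(h^2 + h - 12) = (h - 5)*(h + 4)*(h - 3)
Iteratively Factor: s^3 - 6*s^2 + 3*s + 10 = (s - 2)*(s^2 - 4*s - 5) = (s - 2)*(s + 1)*(s - 5)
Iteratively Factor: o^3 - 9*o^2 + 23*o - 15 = (o - 5)*(o^2 - 4*o + 3) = (o - 5)*(o - 3)*(o - 1)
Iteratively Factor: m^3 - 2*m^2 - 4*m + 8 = (m - 2)*(m^2 - 4) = (m - 2)*(m + 2)*(m - 2)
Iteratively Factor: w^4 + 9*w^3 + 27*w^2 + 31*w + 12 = (w + 3)*(w^3 + 6*w^2 + 9*w + 4) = (w + 1)*(w + 3)*(w^2 + 5*w + 4) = (w + 1)*(w + 3)*(w + 4)*(w + 1)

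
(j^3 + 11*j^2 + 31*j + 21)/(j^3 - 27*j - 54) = (j^2 + 8*j + 7)/(j^2 - 3*j - 18)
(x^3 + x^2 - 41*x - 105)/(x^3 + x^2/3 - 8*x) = 3*(x^2 - 2*x - 35)/(x*(3*x - 8))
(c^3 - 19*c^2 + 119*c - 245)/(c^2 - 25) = (c^2 - 14*c + 49)/(c + 5)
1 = 1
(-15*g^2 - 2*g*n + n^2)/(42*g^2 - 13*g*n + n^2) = (-15*g^2 - 2*g*n + n^2)/(42*g^2 - 13*g*n + n^2)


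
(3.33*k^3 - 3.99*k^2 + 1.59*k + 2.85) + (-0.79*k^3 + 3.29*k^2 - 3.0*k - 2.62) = 2.54*k^3 - 0.7*k^2 - 1.41*k + 0.23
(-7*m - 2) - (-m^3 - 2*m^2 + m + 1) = m^3 + 2*m^2 - 8*m - 3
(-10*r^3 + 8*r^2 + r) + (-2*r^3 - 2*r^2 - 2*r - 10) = -12*r^3 + 6*r^2 - r - 10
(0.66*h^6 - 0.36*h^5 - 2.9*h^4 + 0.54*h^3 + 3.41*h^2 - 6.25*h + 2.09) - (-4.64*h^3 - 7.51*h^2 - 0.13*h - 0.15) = 0.66*h^6 - 0.36*h^5 - 2.9*h^4 + 5.18*h^3 + 10.92*h^2 - 6.12*h + 2.24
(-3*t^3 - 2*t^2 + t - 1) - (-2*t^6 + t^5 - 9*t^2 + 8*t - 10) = 2*t^6 - t^5 - 3*t^3 + 7*t^2 - 7*t + 9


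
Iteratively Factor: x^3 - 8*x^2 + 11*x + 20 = (x + 1)*(x^2 - 9*x + 20) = (x - 5)*(x + 1)*(x - 4)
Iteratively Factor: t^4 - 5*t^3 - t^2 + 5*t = (t - 5)*(t^3 - t) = t*(t - 5)*(t^2 - 1) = t*(t - 5)*(t - 1)*(t + 1)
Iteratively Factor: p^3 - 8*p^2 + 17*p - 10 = (p - 5)*(p^2 - 3*p + 2) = (p - 5)*(p - 1)*(p - 2)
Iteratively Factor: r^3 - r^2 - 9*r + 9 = (r + 3)*(r^2 - 4*r + 3) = (r - 1)*(r + 3)*(r - 3)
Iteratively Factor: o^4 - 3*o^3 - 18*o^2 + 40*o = (o - 5)*(o^3 + 2*o^2 - 8*o) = (o - 5)*(o - 2)*(o^2 + 4*o) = (o - 5)*(o - 2)*(o + 4)*(o)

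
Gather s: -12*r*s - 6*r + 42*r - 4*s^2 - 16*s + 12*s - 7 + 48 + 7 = 36*r - 4*s^2 + s*(-12*r - 4) + 48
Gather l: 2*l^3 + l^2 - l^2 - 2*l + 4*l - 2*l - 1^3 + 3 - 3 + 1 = 2*l^3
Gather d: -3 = -3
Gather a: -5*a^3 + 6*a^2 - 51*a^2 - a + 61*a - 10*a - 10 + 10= -5*a^3 - 45*a^2 + 50*a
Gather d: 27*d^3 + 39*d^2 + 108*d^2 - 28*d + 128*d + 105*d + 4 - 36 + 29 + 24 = 27*d^3 + 147*d^2 + 205*d + 21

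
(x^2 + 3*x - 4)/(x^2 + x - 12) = (x - 1)/(x - 3)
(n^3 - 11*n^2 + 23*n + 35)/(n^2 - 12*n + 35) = n + 1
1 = 1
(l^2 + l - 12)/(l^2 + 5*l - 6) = (l^2 + l - 12)/(l^2 + 5*l - 6)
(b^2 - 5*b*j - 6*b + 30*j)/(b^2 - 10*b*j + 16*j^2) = (b^2 - 5*b*j - 6*b + 30*j)/(b^2 - 10*b*j + 16*j^2)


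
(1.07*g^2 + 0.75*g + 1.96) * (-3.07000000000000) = -3.2849*g^2 - 2.3025*g - 6.0172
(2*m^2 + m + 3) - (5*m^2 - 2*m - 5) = -3*m^2 + 3*m + 8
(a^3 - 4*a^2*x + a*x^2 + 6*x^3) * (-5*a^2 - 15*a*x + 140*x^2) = -5*a^5 + 5*a^4*x + 195*a^3*x^2 - 605*a^2*x^3 + 50*a*x^4 + 840*x^5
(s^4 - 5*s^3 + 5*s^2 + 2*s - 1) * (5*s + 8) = 5*s^5 - 17*s^4 - 15*s^3 + 50*s^2 + 11*s - 8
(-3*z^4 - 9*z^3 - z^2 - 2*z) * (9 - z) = 3*z^5 - 18*z^4 - 80*z^3 - 7*z^2 - 18*z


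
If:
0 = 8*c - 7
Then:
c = 7/8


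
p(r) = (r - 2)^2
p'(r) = 2*r - 4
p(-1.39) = 11.49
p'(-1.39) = -6.78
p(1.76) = 0.06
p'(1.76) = -0.48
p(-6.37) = 70.06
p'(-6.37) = -16.74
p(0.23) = 3.13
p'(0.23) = -3.54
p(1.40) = 0.36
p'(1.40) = -1.20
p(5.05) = 9.30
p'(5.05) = 6.10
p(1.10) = 0.81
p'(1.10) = -1.80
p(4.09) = 4.37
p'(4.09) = 4.18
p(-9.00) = 121.00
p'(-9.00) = -22.00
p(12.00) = 100.00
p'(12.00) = 20.00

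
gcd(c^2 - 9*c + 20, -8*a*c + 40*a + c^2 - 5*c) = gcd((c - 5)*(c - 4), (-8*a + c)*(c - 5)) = c - 5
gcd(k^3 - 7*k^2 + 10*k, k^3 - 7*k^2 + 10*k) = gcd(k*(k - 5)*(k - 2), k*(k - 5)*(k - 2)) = k^3 - 7*k^2 + 10*k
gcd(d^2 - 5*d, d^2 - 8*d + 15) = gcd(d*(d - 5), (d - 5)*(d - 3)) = d - 5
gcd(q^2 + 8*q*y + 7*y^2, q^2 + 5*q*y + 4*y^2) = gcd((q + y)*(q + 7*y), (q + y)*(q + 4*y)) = q + y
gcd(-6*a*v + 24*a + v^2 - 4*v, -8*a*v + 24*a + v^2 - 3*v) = 1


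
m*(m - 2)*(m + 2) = m^3 - 4*m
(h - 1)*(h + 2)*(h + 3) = h^3 + 4*h^2 + h - 6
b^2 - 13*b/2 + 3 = (b - 6)*(b - 1/2)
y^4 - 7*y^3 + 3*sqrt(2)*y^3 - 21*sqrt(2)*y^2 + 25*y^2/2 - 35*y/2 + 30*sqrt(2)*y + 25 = (y - 5)*(y - 2)*(y + sqrt(2)/2)*(y + 5*sqrt(2)/2)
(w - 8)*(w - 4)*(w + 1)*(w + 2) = w^4 - 9*w^3 - 2*w^2 + 72*w + 64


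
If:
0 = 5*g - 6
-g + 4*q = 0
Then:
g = 6/5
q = 3/10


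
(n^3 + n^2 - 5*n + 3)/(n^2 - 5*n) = (n^3 + n^2 - 5*n + 3)/(n*(n - 5))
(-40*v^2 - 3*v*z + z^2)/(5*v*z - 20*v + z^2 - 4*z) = (-8*v + z)/(z - 4)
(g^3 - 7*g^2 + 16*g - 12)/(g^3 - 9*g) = (g^2 - 4*g + 4)/(g*(g + 3))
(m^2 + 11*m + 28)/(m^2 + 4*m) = (m + 7)/m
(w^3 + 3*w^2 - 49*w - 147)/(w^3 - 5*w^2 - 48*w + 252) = (w^2 - 4*w - 21)/(w^2 - 12*w + 36)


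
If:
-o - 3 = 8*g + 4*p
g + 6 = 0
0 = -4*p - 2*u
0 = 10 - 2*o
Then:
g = -6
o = 5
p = 10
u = -20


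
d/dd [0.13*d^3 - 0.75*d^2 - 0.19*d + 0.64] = 0.39*d^2 - 1.5*d - 0.19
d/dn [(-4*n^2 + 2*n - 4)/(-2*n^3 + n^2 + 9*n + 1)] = 2*(-4*n^4 + 4*n^3 - 31*n^2 + 19)/(4*n^6 - 4*n^5 - 35*n^4 + 14*n^3 + 83*n^2 + 18*n + 1)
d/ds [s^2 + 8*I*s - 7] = 2*s + 8*I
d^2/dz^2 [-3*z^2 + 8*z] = -6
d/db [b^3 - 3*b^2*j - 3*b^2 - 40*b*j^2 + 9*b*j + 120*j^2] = 3*b^2 - 6*b*j - 6*b - 40*j^2 + 9*j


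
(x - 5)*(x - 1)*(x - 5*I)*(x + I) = x^4 - 6*x^3 - 4*I*x^3 + 10*x^2 + 24*I*x^2 - 30*x - 20*I*x + 25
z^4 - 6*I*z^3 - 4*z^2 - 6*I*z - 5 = (z - 5*I)*(z - I)^2*(z + I)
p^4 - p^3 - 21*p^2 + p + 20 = (p - 5)*(p - 1)*(p + 1)*(p + 4)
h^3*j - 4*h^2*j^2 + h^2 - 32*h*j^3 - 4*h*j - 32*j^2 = (h - 8*j)*(h + 4*j)*(h*j + 1)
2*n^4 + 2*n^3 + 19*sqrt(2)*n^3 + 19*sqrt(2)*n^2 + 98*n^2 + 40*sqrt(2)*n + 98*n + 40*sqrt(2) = (n + 4*sqrt(2))*(n + 5*sqrt(2))*(sqrt(2)*n + 1)*(sqrt(2)*n + sqrt(2))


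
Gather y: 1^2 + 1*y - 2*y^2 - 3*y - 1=-2*y^2 - 2*y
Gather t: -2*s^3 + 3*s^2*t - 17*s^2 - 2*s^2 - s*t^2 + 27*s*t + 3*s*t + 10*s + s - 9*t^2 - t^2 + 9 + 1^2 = -2*s^3 - 19*s^2 + 11*s + t^2*(-s - 10) + t*(3*s^2 + 30*s) + 10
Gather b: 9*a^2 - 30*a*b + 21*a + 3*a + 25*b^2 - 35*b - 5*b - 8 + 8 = 9*a^2 + 24*a + 25*b^2 + b*(-30*a - 40)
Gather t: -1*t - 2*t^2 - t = -2*t^2 - 2*t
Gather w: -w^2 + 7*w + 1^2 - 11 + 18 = -w^2 + 7*w + 8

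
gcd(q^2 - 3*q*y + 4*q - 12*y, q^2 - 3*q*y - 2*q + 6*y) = -q + 3*y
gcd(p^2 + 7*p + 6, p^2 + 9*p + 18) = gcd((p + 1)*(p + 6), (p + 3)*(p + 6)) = p + 6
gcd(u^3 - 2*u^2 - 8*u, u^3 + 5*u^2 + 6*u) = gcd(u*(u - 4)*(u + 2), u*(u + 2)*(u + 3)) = u^2 + 2*u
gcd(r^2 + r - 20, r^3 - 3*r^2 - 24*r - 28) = 1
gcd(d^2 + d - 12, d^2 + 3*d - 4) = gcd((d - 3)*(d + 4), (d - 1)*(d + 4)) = d + 4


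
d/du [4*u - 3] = 4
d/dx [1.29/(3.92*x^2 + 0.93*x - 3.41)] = (-10.1136*x - 1.1997)/(3.92*x^2 + 0.93*x - 3.41)^2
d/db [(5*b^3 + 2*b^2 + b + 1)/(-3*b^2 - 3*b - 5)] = (-15*b^4 - 30*b^3 - 78*b^2 - 14*b - 2)/(9*b^4 + 18*b^3 + 39*b^2 + 30*b + 25)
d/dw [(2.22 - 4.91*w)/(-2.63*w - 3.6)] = (61.843398*w + 84.65256)/(2.63*w + 3.6)^3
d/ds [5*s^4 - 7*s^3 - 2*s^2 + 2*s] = 20*s^3 - 21*s^2 - 4*s + 2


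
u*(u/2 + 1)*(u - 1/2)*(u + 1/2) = u^4/2 + u^3 - u^2/8 - u/4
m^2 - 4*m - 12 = (m - 6)*(m + 2)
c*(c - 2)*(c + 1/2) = c^3 - 3*c^2/2 - c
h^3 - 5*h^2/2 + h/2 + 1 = (h - 2)*(h - 1)*(h + 1/2)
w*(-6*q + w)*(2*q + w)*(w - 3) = -12*q^2*w^2 + 36*q^2*w - 4*q*w^3 + 12*q*w^2 + w^4 - 3*w^3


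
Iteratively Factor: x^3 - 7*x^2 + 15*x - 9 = (x - 3)*(x^2 - 4*x + 3) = (x - 3)*(x - 1)*(x - 3)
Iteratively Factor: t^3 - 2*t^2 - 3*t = (t + 1)*(t^2 - 3*t) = t*(t + 1)*(t - 3)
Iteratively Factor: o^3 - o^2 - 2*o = (o + 1)*(o^2 - 2*o) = (o - 2)*(o + 1)*(o)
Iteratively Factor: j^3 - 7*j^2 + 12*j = (j - 4)*(j^2 - 3*j) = j*(j - 4)*(j - 3)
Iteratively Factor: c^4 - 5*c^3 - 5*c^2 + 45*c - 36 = (c - 1)*(c^3 - 4*c^2 - 9*c + 36) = (c - 3)*(c - 1)*(c^2 - c - 12) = (c - 4)*(c - 3)*(c - 1)*(c + 3)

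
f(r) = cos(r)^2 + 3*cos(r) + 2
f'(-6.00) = -1.37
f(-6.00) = 5.80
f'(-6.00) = -1.37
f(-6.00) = 5.80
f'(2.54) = -0.76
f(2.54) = 0.21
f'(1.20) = -3.47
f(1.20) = 3.22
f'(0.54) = -2.42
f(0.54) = 5.31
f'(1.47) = -3.19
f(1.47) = 2.31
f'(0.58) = -2.56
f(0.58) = 5.21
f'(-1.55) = 3.04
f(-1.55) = 2.06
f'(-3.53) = -0.44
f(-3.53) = 0.08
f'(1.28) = -3.42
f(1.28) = 2.94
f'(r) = -2*sin(r)*cos(r) - 3*sin(r)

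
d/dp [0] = 0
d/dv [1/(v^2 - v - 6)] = (1 - 2*v)/(-v^2 + v + 6)^2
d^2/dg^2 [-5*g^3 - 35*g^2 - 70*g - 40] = -30*g - 70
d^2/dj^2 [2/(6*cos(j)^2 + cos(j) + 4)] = 2*(-144*sin(j)^4 - 23*sin(j)^2 + 53*cos(j)/2 - 9*cos(3*j)/2 + 121)/(-6*sin(j)^2 + cos(j) + 10)^3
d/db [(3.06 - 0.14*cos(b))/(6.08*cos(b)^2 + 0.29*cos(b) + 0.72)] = (-0.8512*cos(b)^2 + 37.2096*cos(b) + 0.9882)*sin(b)/(36.9664*cos(b)^4 + 3.5264*cos(b)^3 + 8.8393*cos(b)^2 + 0.4176*cos(b) + 0.5184)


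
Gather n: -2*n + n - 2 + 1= -n - 1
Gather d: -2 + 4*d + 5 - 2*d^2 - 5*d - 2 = -2*d^2 - d + 1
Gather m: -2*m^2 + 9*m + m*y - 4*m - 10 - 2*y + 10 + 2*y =-2*m^2 + m*(y + 5)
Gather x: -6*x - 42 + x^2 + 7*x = x^2 + x - 42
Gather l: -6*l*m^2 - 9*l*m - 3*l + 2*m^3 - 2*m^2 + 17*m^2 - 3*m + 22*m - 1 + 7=l*(-6*m^2 - 9*m - 3) + 2*m^3 + 15*m^2 + 19*m + 6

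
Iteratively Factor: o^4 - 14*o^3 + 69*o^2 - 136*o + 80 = (o - 5)*(o^3 - 9*o^2 + 24*o - 16) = (o - 5)*(o - 1)*(o^2 - 8*o + 16) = (o - 5)*(o - 4)*(o - 1)*(o - 4)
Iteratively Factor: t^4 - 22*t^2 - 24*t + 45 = (t + 3)*(t^3 - 3*t^2 - 13*t + 15) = (t - 5)*(t + 3)*(t^2 + 2*t - 3) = (t - 5)*(t - 1)*(t + 3)*(t + 3)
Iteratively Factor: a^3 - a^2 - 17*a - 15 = (a + 3)*(a^2 - 4*a - 5) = (a + 1)*(a + 3)*(a - 5)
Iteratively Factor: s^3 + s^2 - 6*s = (s - 2)*(s^2 + 3*s) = (s - 2)*(s + 3)*(s)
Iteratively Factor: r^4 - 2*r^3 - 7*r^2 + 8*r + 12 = (r + 1)*(r^3 - 3*r^2 - 4*r + 12) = (r - 3)*(r + 1)*(r^2 - 4) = (r - 3)*(r - 2)*(r + 1)*(r + 2)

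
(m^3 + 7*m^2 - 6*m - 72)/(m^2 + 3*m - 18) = m + 4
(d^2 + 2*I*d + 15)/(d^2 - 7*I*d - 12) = (d + 5*I)/(d - 4*I)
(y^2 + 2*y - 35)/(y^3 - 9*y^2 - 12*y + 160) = (y + 7)/(y^2 - 4*y - 32)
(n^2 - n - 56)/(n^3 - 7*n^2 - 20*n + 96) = (n + 7)/(n^2 + n - 12)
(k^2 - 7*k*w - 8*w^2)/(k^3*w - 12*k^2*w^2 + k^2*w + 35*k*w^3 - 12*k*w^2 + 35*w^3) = (k^2 - 7*k*w - 8*w^2)/(w*(k^3 - 12*k^2*w + k^2 + 35*k*w^2 - 12*k*w + 35*w^2))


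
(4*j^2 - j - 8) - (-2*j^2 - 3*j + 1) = 6*j^2 + 2*j - 9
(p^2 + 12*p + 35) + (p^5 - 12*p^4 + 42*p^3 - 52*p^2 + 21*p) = p^5 - 12*p^4 + 42*p^3 - 51*p^2 + 33*p + 35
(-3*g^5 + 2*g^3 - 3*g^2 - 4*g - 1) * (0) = 0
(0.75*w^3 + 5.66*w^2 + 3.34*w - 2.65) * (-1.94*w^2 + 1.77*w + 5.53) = -1.455*w^5 - 9.6529*w^4 + 7.6861*w^3 + 42.3526*w^2 + 13.7797*w - 14.6545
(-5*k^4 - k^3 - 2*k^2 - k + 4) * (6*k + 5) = -30*k^5 - 31*k^4 - 17*k^3 - 16*k^2 + 19*k + 20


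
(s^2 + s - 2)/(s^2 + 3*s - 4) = (s + 2)/(s + 4)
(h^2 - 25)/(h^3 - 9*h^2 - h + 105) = (h + 5)/(h^2 - 4*h - 21)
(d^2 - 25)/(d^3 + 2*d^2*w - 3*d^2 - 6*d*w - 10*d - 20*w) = (d + 5)/(d^2 + 2*d*w + 2*d + 4*w)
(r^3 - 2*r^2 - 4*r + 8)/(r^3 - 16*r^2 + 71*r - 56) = (r^3 - 2*r^2 - 4*r + 8)/(r^3 - 16*r^2 + 71*r - 56)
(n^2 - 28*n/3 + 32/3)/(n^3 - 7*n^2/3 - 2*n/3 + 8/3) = (n - 8)/(n^2 - n - 2)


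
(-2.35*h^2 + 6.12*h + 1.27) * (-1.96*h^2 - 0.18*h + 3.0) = 4.606*h^4 - 11.5722*h^3 - 10.6408*h^2 + 18.1314*h + 3.81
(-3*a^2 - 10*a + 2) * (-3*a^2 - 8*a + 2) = 9*a^4 + 54*a^3 + 68*a^2 - 36*a + 4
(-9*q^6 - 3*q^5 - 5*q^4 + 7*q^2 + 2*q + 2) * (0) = 0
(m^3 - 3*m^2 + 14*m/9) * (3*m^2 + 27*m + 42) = 3*m^5 + 18*m^4 - 103*m^3/3 - 84*m^2 + 196*m/3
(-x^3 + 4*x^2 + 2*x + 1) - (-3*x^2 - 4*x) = -x^3 + 7*x^2 + 6*x + 1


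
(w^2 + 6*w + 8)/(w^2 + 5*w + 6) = (w + 4)/(w + 3)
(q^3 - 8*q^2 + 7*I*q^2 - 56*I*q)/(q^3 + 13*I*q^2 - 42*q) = (q - 8)/(q + 6*I)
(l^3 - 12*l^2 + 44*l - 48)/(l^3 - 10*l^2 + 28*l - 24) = (l - 4)/(l - 2)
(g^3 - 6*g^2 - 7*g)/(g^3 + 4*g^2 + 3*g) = (g - 7)/(g + 3)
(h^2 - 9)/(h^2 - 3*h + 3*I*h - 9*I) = (h + 3)/(h + 3*I)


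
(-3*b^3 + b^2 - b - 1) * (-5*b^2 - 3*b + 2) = 15*b^5 + 4*b^4 - 4*b^3 + 10*b^2 + b - 2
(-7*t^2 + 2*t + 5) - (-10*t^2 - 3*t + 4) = 3*t^2 + 5*t + 1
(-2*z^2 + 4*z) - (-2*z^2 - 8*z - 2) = 12*z + 2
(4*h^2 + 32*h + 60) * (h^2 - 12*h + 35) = 4*h^4 - 16*h^3 - 184*h^2 + 400*h + 2100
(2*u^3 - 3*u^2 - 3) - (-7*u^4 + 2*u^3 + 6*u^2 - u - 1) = 7*u^4 - 9*u^2 + u - 2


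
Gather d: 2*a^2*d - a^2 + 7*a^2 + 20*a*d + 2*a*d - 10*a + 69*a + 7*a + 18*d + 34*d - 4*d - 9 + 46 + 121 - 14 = 6*a^2 + 66*a + d*(2*a^2 + 22*a + 48) + 144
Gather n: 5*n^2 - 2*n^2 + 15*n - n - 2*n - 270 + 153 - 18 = 3*n^2 + 12*n - 135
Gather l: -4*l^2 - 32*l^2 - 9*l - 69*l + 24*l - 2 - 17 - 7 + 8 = -36*l^2 - 54*l - 18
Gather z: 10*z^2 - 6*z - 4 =10*z^2 - 6*z - 4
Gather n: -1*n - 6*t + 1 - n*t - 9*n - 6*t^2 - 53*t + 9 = n*(-t - 10) - 6*t^2 - 59*t + 10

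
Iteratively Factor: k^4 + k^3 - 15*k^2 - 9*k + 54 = (k + 3)*(k^3 - 2*k^2 - 9*k + 18) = (k - 2)*(k + 3)*(k^2 - 9) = (k - 2)*(k + 3)^2*(k - 3)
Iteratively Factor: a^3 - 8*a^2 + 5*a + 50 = (a - 5)*(a^2 - 3*a - 10) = (a - 5)^2*(a + 2)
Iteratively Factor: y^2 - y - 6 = (y - 3)*(y + 2)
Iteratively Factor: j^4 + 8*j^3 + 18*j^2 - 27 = (j + 3)*(j^3 + 5*j^2 + 3*j - 9) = (j + 3)^2*(j^2 + 2*j - 3) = (j - 1)*(j + 3)^2*(j + 3)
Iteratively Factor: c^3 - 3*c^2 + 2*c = (c)*(c^2 - 3*c + 2) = c*(c - 2)*(c - 1)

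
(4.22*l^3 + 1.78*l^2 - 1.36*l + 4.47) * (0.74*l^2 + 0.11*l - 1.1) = 3.1228*l^5 + 1.7814*l^4 - 5.4526*l^3 + 1.2002*l^2 + 1.9877*l - 4.917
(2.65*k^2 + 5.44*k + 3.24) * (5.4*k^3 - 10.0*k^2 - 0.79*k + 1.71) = 14.31*k^5 + 2.876*k^4 - 38.9975*k^3 - 32.1661*k^2 + 6.7428*k + 5.5404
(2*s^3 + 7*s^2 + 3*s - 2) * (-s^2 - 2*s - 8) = -2*s^5 - 11*s^4 - 33*s^3 - 60*s^2 - 20*s + 16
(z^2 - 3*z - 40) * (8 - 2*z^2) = -2*z^4 + 6*z^3 + 88*z^2 - 24*z - 320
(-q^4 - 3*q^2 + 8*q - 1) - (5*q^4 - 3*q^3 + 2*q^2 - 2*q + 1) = -6*q^4 + 3*q^3 - 5*q^2 + 10*q - 2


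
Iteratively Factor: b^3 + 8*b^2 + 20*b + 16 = (b + 2)*(b^2 + 6*b + 8) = (b + 2)^2*(b + 4)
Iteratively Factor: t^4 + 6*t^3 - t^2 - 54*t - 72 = (t - 3)*(t^3 + 9*t^2 + 26*t + 24) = (t - 3)*(t + 2)*(t^2 + 7*t + 12) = (t - 3)*(t + 2)*(t + 3)*(t + 4)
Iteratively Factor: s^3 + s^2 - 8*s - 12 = (s + 2)*(s^2 - s - 6) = (s + 2)^2*(s - 3)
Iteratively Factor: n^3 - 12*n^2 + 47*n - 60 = (n - 5)*(n^2 - 7*n + 12) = (n - 5)*(n - 4)*(n - 3)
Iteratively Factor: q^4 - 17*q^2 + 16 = (q + 1)*(q^3 - q^2 - 16*q + 16) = (q - 1)*(q + 1)*(q^2 - 16) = (q - 1)*(q + 1)*(q + 4)*(q - 4)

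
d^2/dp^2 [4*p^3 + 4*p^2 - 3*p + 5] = 24*p + 8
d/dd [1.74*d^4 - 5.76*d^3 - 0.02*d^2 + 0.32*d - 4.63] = 6.96*d^3 - 17.28*d^2 - 0.04*d + 0.32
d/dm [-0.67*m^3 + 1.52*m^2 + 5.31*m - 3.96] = -2.01*m^2 + 3.04*m + 5.31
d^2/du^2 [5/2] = 0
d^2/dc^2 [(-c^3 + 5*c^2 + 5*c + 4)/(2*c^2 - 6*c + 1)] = 2*(46*c^3 + 36*c^2 - 177*c + 171)/(8*c^6 - 72*c^5 + 228*c^4 - 288*c^3 + 114*c^2 - 18*c + 1)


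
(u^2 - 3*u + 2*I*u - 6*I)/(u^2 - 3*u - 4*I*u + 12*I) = (u + 2*I)/(u - 4*I)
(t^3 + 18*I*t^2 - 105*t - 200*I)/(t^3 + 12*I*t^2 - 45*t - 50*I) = (t + 8*I)/(t + 2*I)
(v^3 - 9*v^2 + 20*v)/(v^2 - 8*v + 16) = v*(v - 5)/(v - 4)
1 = 1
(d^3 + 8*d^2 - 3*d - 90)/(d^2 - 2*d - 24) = (-d^3 - 8*d^2 + 3*d + 90)/(-d^2 + 2*d + 24)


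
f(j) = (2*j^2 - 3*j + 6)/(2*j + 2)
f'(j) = (4*j - 3)/(2*j + 2) - 2*(2*j^2 - 3*j + 6)/(2*j + 2)^2 = (j^2 + 2*j - 9/2)/(j^2 + 2*j + 1)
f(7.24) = 5.41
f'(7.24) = 0.92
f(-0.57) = 9.72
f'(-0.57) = -28.75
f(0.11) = 2.56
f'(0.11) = -3.46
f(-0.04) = 3.19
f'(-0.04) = -4.97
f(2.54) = 1.59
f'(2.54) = 0.56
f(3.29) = 2.07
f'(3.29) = 0.70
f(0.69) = 1.44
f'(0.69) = -0.93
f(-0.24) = 4.50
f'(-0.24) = -8.52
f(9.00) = 7.05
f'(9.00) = 0.94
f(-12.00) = -15.00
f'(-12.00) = 0.95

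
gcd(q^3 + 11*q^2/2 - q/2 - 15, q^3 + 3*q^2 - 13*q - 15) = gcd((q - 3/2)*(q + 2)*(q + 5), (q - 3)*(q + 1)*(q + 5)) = q + 5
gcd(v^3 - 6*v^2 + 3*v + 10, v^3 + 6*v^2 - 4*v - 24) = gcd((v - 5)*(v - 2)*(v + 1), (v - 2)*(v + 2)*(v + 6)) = v - 2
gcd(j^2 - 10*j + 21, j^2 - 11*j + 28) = j - 7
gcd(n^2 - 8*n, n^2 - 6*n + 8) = 1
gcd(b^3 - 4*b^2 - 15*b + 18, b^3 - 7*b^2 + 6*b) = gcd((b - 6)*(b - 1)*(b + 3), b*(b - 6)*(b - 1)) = b^2 - 7*b + 6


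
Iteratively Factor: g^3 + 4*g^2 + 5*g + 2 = (g + 1)*(g^2 + 3*g + 2) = (g + 1)*(g + 2)*(g + 1)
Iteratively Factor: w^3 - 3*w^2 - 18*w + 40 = (w - 5)*(w^2 + 2*w - 8) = (w - 5)*(w - 2)*(w + 4)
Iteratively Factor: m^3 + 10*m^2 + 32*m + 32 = (m + 2)*(m^2 + 8*m + 16) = (m + 2)*(m + 4)*(m + 4)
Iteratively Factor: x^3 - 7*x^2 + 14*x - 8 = (x - 2)*(x^2 - 5*x + 4) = (x - 4)*(x - 2)*(x - 1)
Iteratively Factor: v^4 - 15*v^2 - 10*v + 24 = (v + 2)*(v^3 - 2*v^2 - 11*v + 12) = (v - 1)*(v + 2)*(v^2 - v - 12) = (v - 1)*(v + 2)*(v + 3)*(v - 4)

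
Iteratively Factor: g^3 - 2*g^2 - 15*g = (g + 3)*(g^2 - 5*g) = g*(g + 3)*(g - 5)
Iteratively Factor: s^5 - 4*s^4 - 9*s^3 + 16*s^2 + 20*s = (s)*(s^4 - 4*s^3 - 9*s^2 + 16*s + 20) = s*(s + 2)*(s^3 - 6*s^2 + 3*s + 10) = s*(s - 5)*(s + 2)*(s^2 - s - 2) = s*(s - 5)*(s - 2)*(s + 2)*(s + 1)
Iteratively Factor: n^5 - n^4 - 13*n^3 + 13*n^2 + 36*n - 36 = (n + 3)*(n^4 - 4*n^3 - n^2 + 16*n - 12) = (n + 2)*(n + 3)*(n^3 - 6*n^2 + 11*n - 6) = (n - 2)*(n + 2)*(n + 3)*(n^2 - 4*n + 3) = (n - 3)*(n - 2)*(n + 2)*(n + 3)*(n - 1)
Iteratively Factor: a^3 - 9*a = (a + 3)*(a^2 - 3*a) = a*(a + 3)*(a - 3)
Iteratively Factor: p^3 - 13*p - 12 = (p + 3)*(p^2 - 3*p - 4) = (p - 4)*(p + 3)*(p + 1)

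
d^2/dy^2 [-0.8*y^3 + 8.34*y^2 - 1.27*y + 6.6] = 16.68 - 4.8*y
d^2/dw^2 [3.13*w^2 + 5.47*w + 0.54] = 6.26000000000000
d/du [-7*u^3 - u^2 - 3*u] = -21*u^2 - 2*u - 3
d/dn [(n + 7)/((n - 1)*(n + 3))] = (-n^2 - 14*n - 17)/(n^4 + 4*n^3 - 2*n^2 - 12*n + 9)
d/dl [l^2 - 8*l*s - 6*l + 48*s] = 2*l - 8*s - 6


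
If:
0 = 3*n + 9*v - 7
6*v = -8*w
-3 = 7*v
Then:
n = 76/21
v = -3/7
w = 9/28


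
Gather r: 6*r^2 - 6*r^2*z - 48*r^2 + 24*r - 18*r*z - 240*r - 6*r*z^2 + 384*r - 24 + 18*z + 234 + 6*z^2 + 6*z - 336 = r^2*(-6*z - 42) + r*(-6*z^2 - 18*z + 168) + 6*z^2 + 24*z - 126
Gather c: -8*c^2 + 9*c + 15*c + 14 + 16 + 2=-8*c^2 + 24*c + 32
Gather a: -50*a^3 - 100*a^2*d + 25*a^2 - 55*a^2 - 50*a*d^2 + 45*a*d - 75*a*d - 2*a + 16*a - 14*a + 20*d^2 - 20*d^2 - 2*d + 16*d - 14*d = -50*a^3 + a^2*(-100*d - 30) + a*(-50*d^2 - 30*d)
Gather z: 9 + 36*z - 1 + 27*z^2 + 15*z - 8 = 27*z^2 + 51*z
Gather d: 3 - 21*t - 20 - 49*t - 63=-70*t - 80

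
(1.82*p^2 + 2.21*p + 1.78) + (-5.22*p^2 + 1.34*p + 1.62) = -3.4*p^2 + 3.55*p + 3.4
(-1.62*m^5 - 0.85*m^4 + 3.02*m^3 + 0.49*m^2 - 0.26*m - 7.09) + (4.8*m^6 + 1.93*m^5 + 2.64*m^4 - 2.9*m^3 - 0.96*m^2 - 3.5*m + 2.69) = 4.8*m^6 + 0.31*m^5 + 1.79*m^4 + 0.12*m^3 - 0.47*m^2 - 3.76*m - 4.4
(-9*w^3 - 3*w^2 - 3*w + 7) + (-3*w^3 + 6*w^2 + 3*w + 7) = -12*w^3 + 3*w^2 + 14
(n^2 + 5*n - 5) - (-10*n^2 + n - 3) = 11*n^2 + 4*n - 2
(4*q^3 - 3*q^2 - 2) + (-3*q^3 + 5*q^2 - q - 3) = q^3 + 2*q^2 - q - 5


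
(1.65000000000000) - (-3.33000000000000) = 4.98000000000000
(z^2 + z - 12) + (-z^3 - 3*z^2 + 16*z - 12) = -z^3 - 2*z^2 + 17*z - 24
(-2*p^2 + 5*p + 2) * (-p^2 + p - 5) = 2*p^4 - 7*p^3 + 13*p^2 - 23*p - 10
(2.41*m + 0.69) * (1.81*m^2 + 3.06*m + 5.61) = 4.3621*m^3 + 8.6235*m^2 + 15.6315*m + 3.8709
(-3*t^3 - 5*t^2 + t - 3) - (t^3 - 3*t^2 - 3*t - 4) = -4*t^3 - 2*t^2 + 4*t + 1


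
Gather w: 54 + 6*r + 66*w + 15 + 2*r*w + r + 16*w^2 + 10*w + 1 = 7*r + 16*w^2 + w*(2*r + 76) + 70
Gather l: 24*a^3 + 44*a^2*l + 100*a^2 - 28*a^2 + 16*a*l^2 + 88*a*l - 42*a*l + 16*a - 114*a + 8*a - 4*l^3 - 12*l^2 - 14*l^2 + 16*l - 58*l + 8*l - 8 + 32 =24*a^3 + 72*a^2 - 90*a - 4*l^3 + l^2*(16*a - 26) + l*(44*a^2 + 46*a - 34) + 24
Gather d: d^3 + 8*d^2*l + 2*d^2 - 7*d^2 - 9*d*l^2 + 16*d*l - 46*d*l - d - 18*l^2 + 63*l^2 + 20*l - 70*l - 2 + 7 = d^3 + d^2*(8*l - 5) + d*(-9*l^2 - 30*l - 1) + 45*l^2 - 50*l + 5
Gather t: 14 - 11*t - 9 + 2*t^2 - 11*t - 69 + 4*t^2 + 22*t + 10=6*t^2 - 54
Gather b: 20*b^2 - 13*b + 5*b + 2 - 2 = 20*b^2 - 8*b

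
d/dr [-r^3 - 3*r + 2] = -3*r^2 - 3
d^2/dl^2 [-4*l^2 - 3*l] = -8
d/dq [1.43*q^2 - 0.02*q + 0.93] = 2.86*q - 0.02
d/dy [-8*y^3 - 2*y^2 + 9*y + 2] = -24*y^2 - 4*y + 9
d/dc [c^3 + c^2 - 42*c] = 3*c^2 + 2*c - 42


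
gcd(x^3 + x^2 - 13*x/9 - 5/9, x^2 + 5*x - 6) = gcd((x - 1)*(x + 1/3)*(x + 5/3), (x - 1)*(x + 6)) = x - 1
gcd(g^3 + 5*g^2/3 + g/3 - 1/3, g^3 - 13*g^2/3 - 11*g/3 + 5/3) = g^2 + 2*g/3 - 1/3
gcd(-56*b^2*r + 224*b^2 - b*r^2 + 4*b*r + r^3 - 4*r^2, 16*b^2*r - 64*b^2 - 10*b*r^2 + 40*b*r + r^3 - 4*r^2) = -8*b*r + 32*b + r^2 - 4*r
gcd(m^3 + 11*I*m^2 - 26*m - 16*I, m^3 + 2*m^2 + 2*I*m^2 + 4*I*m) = m + 2*I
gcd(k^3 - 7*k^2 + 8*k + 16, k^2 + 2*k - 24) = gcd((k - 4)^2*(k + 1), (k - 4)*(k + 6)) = k - 4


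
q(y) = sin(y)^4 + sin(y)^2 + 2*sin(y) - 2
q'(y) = 4*sin(y)^3*cos(y) + 2*sin(y)*cos(y) + 2*cos(y)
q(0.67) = -0.22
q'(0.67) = 3.29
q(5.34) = -2.53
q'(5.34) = -1.02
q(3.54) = -2.60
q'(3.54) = -0.91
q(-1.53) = -2.00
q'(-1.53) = -0.16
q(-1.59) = -2.00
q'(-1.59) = 0.08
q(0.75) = 0.04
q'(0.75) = 3.39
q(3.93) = -2.66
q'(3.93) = 0.60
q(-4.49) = 1.81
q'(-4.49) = -1.69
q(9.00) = -0.98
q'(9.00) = -2.83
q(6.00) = -2.47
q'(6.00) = 1.30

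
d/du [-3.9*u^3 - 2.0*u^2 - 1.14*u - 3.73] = -11.7*u^2 - 4.0*u - 1.14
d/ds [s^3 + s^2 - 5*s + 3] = 3*s^2 + 2*s - 5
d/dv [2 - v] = -1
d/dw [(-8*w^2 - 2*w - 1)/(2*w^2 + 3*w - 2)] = (-20*w^2 + 36*w + 7)/(4*w^4 + 12*w^3 + w^2 - 12*w + 4)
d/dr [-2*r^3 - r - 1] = -6*r^2 - 1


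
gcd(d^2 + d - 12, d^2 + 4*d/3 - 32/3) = d + 4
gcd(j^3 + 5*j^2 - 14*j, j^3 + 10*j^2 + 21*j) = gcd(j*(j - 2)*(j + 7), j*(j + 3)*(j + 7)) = j^2 + 7*j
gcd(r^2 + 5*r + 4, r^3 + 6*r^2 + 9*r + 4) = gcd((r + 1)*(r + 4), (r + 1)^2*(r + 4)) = r^2 + 5*r + 4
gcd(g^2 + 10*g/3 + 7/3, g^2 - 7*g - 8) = g + 1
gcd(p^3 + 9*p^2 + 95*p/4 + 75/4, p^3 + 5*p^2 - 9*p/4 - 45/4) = p^2 + 13*p/2 + 15/2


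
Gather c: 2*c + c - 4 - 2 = 3*c - 6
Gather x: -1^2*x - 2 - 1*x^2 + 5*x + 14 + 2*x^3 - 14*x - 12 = 2*x^3 - x^2 - 10*x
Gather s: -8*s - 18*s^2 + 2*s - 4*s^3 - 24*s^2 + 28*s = -4*s^3 - 42*s^2 + 22*s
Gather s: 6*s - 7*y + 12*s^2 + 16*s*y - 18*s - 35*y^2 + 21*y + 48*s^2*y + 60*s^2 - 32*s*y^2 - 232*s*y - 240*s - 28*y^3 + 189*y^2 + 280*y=s^2*(48*y + 72) + s*(-32*y^2 - 216*y - 252) - 28*y^3 + 154*y^2 + 294*y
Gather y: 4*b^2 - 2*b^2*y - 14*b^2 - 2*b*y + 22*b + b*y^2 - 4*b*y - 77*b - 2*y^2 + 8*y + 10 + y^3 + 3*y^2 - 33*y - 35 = -10*b^2 - 55*b + y^3 + y^2*(b + 1) + y*(-2*b^2 - 6*b - 25) - 25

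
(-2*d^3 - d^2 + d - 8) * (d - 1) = -2*d^4 + d^3 + 2*d^2 - 9*d + 8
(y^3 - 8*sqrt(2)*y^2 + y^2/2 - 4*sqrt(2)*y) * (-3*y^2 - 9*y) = -3*y^5 - 21*y^4/2 + 24*sqrt(2)*y^4 - 9*y^3/2 + 84*sqrt(2)*y^3 + 36*sqrt(2)*y^2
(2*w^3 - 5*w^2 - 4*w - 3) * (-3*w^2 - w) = -6*w^5 + 13*w^4 + 17*w^3 + 13*w^2 + 3*w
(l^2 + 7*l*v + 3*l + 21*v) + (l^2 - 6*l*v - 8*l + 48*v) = 2*l^2 + l*v - 5*l + 69*v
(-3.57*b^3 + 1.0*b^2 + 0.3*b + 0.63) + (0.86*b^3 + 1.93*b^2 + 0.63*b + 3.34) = -2.71*b^3 + 2.93*b^2 + 0.93*b + 3.97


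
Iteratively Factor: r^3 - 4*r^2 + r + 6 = (r - 3)*(r^2 - r - 2) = (r - 3)*(r - 2)*(r + 1)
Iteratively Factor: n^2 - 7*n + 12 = (n - 4)*(n - 3)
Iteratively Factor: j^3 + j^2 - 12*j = (j)*(j^2 + j - 12) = j*(j + 4)*(j - 3)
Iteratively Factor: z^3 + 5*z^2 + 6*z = (z)*(z^2 + 5*z + 6) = z*(z + 3)*(z + 2)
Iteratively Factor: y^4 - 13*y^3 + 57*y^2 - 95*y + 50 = (y - 5)*(y^3 - 8*y^2 + 17*y - 10) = (y - 5)*(y - 2)*(y^2 - 6*y + 5) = (y - 5)*(y - 2)*(y - 1)*(y - 5)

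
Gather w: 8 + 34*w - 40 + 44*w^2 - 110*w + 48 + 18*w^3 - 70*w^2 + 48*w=18*w^3 - 26*w^2 - 28*w + 16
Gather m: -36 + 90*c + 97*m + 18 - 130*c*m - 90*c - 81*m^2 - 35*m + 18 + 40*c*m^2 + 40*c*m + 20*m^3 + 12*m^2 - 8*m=20*m^3 + m^2*(40*c - 69) + m*(54 - 90*c)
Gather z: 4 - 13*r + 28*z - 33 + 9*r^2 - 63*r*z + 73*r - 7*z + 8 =9*r^2 + 60*r + z*(21 - 63*r) - 21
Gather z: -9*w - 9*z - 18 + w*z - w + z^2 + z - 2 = -10*w + z^2 + z*(w - 8) - 20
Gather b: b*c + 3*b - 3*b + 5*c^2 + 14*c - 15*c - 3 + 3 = b*c + 5*c^2 - c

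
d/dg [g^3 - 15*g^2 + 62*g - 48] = 3*g^2 - 30*g + 62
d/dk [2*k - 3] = 2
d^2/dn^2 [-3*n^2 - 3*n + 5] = -6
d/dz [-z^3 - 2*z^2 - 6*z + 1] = -3*z^2 - 4*z - 6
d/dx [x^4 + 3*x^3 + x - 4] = 4*x^3 + 9*x^2 + 1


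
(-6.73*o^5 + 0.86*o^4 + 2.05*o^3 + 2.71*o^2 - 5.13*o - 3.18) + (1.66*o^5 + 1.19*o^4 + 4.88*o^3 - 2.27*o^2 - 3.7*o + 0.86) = -5.07*o^5 + 2.05*o^4 + 6.93*o^3 + 0.44*o^2 - 8.83*o - 2.32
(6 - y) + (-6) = -y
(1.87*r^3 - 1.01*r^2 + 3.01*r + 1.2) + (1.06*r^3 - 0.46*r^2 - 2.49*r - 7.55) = 2.93*r^3 - 1.47*r^2 + 0.52*r - 6.35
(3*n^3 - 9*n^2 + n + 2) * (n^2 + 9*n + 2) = 3*n^5 + 18*n^4 - 74*n^3 - 7*n^2 + 20*n + 4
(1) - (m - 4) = 5 - m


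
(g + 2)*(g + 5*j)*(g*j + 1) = g^3*j + 5*g^2*j^2 + 2*g^2*j + g^2 + 10*g*j^2 + 5*g*j + 2*g + 10*j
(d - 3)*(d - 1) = d^2 - 4*d + 3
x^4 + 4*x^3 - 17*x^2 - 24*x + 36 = (x - 3)*(x - 1)*(x + 2)*(x + 6)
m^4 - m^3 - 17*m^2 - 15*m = m*(m - 5)*(m + 1)*(m + 3)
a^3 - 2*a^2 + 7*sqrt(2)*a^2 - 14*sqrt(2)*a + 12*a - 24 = (a - 2)*(a + sqrt(2))*(a + 6*sqrt(2))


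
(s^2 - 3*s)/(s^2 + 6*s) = (s - 3)/(s + 6)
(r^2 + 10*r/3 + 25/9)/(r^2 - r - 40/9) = (3*r + 5)/(3*r - 8)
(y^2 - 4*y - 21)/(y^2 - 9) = (y - 7)/(y - 3)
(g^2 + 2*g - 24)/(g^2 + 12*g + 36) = (g - 4)/(g + 6)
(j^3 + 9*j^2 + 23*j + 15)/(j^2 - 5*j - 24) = (j^2 + 6*j + 5)/(j - 8)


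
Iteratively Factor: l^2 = (l)*(l)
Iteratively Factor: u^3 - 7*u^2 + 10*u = (u - 2)*(u^2 - 5*u) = u*(u - 2)*(u - 5)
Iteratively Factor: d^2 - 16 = (d - 4)*(d + 4)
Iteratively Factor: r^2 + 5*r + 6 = (r + 3)*(r + 2)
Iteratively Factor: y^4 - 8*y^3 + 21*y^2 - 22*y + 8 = (y - 2)*(y^3 - 6*y^2 + 9*y - 4) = (y - 2)*(y - 1)*(y^2 - 5*y + 4) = (y - 2)*(y - 1)^2*(y - 4)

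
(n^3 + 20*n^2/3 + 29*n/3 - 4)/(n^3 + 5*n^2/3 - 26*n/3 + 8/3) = (n + 3)/(n - 2)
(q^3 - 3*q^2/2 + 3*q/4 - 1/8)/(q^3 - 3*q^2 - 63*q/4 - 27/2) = (-8*q^3 + 12*q^2 - 6*q + 1)/(2*(-4*q^3 + 12*q^2 + 63*q + 54))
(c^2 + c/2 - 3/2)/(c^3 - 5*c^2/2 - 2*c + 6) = (c - 1)/(c^2 - 4*c + 4)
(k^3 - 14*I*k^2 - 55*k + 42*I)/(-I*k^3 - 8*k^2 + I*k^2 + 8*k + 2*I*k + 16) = (I*k^3 + 14*k^2 - 55*I*k - 42)/(k^3 + k^2*(-1 - 8*I) + k*(-2 + 8*I) + 16*I)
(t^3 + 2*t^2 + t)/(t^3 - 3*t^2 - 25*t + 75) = t*(t^2 + 2*t + 1)/(t^3 - 3*t^2 - 25*t + 75)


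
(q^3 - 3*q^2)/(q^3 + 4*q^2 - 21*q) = q/(q + 7)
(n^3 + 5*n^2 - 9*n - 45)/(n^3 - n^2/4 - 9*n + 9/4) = 4*(n + 5)/(4*n - 1)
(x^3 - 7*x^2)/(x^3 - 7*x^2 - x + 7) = x^2/(x^2 - 1)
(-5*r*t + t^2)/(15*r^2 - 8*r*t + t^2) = -t/(3*r - t)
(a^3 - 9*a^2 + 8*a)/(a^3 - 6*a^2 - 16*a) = (a - 1)/(a + 2)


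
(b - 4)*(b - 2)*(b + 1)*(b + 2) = b^4 - 3*b^3 - 8*b^2 + 12*b + 16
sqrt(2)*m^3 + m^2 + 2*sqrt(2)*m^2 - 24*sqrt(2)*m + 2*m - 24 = (m - 4)*(m + 6)*(sqrt(2)*m + 1)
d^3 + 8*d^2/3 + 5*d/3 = d*(d + 1)*(d + 5/3)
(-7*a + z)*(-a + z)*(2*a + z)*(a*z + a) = 14*a^4*z + 14*a^4 - 9*a^3*z^2 - 9*a^3*z - 6*a^2*z^3 - 6*a^2*z^2 + a*z^4 + a*z^3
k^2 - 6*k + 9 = (k - 3)^2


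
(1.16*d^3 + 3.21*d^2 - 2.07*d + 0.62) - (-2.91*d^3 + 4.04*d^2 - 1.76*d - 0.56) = 4.07*d^3 - 0.83*d^2 - 0.31*d + 1.18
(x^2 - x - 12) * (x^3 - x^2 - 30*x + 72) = x^5 - 2*x^4 - 41*x^3 + 114*x^2 + 288*x - 864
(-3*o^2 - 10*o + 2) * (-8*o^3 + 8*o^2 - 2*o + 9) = 24*o^5 + 56*o^4 - 90*o^3 + 9*o^2 - 94*o + 18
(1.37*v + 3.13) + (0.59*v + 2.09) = 1.96*v + 5.22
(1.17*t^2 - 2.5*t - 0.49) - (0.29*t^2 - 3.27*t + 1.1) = 0.88*t^2 + 0.77*t - 1.59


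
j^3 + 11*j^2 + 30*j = j*(j + 5)*(j + 6)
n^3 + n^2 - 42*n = n*(n - 6)*(n + 7)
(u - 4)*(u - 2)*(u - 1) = u^3 - 7*u^2 + 14*u - 8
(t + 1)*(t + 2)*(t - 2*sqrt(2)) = t^3 - 2*sqrt(2)*t^2 + 3*t^2 - 6*sqrt(2)*t + 2*t - 4*sqrt(2)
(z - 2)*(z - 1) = z^2 - 3*z + 2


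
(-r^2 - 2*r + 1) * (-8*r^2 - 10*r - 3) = 8*r^4 + 26*r^3 + 15*r^2 - 4*r - 3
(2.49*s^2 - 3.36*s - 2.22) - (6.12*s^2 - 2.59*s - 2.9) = -3.63*s^2 - 0.77*s + 0.68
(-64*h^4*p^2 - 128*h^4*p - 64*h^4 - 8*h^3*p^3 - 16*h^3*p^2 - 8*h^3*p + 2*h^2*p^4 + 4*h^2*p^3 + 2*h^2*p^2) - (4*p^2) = -64*h^4*p^2 - 128*h^4*p - 64*h^4 - 8*h^3*p^3 - 16*h^3*p^2 - 8*h^3*p + 2*h^2*p^4 + 4*h^2*p^3 + 2*h^2*p^2 - 4*p^2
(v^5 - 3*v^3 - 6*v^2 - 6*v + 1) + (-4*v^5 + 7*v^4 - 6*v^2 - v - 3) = -3*v^5 + 7*v^4 - 3*v^3 - 12*v^2 - 7*v - 2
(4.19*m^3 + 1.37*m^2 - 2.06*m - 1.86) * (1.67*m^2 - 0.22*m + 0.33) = 6.9973*m^5 + 1.3661*m^4 - 2.3589*m^3 - 2.2009*m^2 - 0.2706*m - 0.6138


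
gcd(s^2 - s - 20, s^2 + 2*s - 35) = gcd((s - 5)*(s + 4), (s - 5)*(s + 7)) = s - 5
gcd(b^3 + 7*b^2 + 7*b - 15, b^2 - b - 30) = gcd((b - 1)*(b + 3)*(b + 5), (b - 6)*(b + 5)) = b + 5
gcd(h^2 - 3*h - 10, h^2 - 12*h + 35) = h - 5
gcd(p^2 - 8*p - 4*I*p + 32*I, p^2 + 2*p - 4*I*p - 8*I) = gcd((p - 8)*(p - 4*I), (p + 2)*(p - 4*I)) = p - 4*I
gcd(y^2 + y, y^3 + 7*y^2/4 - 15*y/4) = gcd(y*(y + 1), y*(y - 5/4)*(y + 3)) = y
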